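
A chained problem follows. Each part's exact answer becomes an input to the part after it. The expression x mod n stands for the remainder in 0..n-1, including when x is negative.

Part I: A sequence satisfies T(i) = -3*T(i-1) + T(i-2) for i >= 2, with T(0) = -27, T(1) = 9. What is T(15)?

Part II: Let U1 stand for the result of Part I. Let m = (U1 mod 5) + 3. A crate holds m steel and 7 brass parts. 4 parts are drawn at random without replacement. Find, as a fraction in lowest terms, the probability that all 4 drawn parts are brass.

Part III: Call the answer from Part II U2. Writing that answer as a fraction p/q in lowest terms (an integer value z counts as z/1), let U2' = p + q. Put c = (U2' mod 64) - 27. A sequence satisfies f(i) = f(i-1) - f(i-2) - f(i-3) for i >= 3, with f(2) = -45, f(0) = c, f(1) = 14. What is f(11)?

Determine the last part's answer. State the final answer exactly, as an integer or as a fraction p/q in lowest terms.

Part I: T(2) = -3*(9) + 1*(-27) = -54; iterating: T(2)=-54, T(3)=171, T(4)=-567, T(5)=1872, T(6)=-6183, T(7)=20421, T(8)=-67446, T(9)=222759, T(10)=-735723, T(11)=2429928, T(12)=-8025507, T(13)=26506449, T(14)=-87544854, T(15)=289141011; answer 289141011
Part II: U1 = 289141011; m = 4; total draws C(11,4) = 330; favorable C(7,4) = 35; P = 7/66; answer 7/66
Part III: U2 = 7/66; threaded value p + q = 73; c = -18; f(3) = 1*(-45) - 1*(14) - 1*(-18) = -41; iterating: f(3)=-41, f(4)=-10, f(5)=76, f(6)=127, f(7)=61, f(8)=-142, f(9)=-330, f(10)=-249, f(11)=223; answer 223

223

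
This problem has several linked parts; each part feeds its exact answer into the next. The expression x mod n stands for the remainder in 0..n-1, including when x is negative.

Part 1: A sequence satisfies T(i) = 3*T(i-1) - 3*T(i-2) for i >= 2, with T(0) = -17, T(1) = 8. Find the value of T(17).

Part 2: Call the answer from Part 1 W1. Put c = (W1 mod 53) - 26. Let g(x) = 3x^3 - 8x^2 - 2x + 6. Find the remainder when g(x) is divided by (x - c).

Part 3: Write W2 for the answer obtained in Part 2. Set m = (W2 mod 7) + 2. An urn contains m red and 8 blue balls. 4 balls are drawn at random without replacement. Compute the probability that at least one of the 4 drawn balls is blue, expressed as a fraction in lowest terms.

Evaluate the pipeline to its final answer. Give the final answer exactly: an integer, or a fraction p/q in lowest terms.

25/26

Part 1: T(2) = 3*(8) - 3*(-17) = 75; iterating: T(2)=75, T(3)=201, T(4)=378, T(5)=531, T(6)=459, T(7)=-216, T(8)=-2025, T(9)=-5427, T(10)=-10206, T(11)=-14337, T(12)=-12393, T(13)=5832, T(14)=54675, T(15)=146529, T(16)=275562, T(17)=387099; answer 387099
Part 2: W1 = 387099; c = 14; remainder = value at the root: 3*(14)^3 - 8*(14)^2 - 2*(14)^1 + 6 = (8232) + (-1568) + (-28) + (6) = 6642; answer 6642
Part 3: W2 = 6642; m = 8; total draws C(16,4) = 1820; complement C(8,4) = 70; favorable 1820 - 70 = 1750; P = 25/26; answer 25/26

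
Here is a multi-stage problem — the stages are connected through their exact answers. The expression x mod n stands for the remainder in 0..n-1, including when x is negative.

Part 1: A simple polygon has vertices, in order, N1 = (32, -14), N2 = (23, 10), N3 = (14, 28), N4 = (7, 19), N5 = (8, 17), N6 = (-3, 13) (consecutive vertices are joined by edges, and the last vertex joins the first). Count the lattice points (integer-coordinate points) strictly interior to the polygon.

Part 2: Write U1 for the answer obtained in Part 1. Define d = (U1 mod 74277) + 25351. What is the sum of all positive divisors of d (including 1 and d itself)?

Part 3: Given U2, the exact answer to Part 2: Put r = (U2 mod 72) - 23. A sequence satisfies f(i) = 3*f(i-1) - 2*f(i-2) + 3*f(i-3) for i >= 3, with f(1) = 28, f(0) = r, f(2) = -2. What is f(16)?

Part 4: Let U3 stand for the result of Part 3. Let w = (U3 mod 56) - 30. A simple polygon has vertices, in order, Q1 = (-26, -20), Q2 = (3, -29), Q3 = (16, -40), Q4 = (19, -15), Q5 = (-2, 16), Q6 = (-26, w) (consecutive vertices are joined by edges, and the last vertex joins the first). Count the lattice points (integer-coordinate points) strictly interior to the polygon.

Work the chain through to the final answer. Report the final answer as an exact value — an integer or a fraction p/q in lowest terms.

Part 1: cross terms: (32*10 - 23*-14)=642, (23*28 - 14*10)=504, (14*19 - 7*28)=70, (7*17 - 8*19)=-33, (8*13 - -3*17)=155, (-3*-14 - 32*13)=-374; twice the area = |964| = 964; area = 482; boundary points = 3 + 9 + 1 + 1 + 1 + 1 = 16; strictly interior points = area - boundary/2 + 1 = 475; answer 475
Part 2: U1 = 475; d = 25826; 25826 = 2 * 37 * 349; sigma = (1 + 2) * (1 + 37) * (1 + 349) = 3 * 38 * 350 = 39900; answer 39900
Part 3: U2 = 39900; r = -11; f(3) = 3*(-2) - 2*(28) + 3*(-11) = -95; iterating: f(3)=-95, f(4)=-197, f(5)=-407, f(6)=-1112, f(7)=-3113, f(8)=-8336, f(9)=-22118, f(10)=-59021, f(11)=-157835, f(12)=-421817, f(13)=-1126844, f(14)=-3010403, f(15)=-8042972, f(16)=-21488642; answer -21488642
Part 4: U3 = -21488642; w = -16; cross terms: (-26*-29 - 3*-20)=814, (3*-40 - 16*-29)=344, (16*-15 - 19*-40)=520, (19*16 - -2*-15)=274, (-2*-16 - -26*16)=448, (-26*-20 - -26*-16)=104; twice the area = |2504| = 2504; area = 1252; boundary points = 1 + 1 + 1 + 1 + 8 + 4 = 16; strictly interior points = area - boundary/2 + 1 = 1245; answer 1245

1245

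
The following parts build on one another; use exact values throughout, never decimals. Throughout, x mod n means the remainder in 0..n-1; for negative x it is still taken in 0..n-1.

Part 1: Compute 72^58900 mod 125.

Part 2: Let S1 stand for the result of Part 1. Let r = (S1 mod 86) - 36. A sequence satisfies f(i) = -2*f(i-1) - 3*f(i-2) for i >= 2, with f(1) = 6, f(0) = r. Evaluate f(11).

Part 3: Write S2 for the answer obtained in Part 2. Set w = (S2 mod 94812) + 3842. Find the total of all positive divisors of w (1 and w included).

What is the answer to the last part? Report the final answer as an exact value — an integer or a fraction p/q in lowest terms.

Part 1: squarings mod 125: 72^1=72, 72^2=59, 72^4=106, 72^8=111, 72^16=71, 72^32=41, 72^64=56, 72^128=11, 72^256=121, 72^512=16, 72^1024=6, 72^2048=36, 72^4096=46, 72^8192=116, 72^16384=81, 72^32768=61; 72^58900 = 72^4 * 72^16 * 72^512 * 72^1024 * 72^8192 * 72^16384 * 72^32768 = 1 (mod 125); answer 1
Part 2: S1 = 1; r = -35; f(2) = -2*(6) - 3*(-35) = 93; iterating: f(2)=93, f(3)=-204, f(4)=129, f(5)=354, f(6)=-1095, f(7)=1128, f(8)=1029, f(9)=-5442, f(10)=7797, f(11)=732; answer 732
Part 3: S2 = 732; w = 4574; 4574 = 2 * 2287; sigma = (1 + 2) * (1 + 2287) = 3 * 2288 = 6864; answer 6864

6864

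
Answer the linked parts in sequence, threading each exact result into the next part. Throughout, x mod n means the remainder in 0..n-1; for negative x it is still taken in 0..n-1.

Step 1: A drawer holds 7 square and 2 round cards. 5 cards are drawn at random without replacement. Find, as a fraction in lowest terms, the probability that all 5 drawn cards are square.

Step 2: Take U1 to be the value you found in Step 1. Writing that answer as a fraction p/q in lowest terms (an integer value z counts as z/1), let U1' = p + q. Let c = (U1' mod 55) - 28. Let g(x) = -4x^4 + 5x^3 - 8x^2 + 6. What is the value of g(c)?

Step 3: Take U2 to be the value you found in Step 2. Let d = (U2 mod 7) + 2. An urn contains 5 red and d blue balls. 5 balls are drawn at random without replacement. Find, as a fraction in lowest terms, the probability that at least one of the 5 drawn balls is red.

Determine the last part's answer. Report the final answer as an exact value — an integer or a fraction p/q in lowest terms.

1231/1287

Step 1: total draws C(9,5) = 126; favorable C(7,5) = 21; P = 1/6; answer 1/6
Step 2: U1 = 1/6; threaded value p + q = 7; c = -21; -4*(-21)^4 + 5*(-21)^3 - 8*(-21)^2 + 6 = (-777924) + (-46305) + (-3528) + (6) = -827751; answer -827751
Step 3: U2 = -827751; d = 8; total draws C(13,5) = 1287; complement C(8,5) = 56; favorable 1287 - 56 = 1231; P = 1231/1287; answer 1231/1287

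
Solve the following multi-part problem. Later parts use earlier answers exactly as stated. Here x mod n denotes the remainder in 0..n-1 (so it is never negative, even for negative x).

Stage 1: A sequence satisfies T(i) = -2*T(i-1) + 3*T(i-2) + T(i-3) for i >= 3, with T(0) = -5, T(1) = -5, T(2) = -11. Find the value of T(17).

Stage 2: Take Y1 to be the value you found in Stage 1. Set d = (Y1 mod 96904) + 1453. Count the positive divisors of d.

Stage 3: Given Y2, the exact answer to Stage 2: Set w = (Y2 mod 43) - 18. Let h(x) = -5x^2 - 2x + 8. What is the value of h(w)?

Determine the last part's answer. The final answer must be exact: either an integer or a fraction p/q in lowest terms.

Stage 1: T(3) = -2*(-11) + 3*(-5) + 1*(-5) = 2; iterating: T(3)=2, T(4)=-42, T(5)=79, T(6)=-282, T(7)=759, T(8)=-2285, T(9)=6565, T(10)=-19226, T(11)=55862, T(12)=-162837, T(13)=474034, T(14)=-1380717, T(15)=4020699, T(16)=-11709515, T(17)=34100410; answer 34100410
Stage 2: Y1 = 34100410; d = 88559; 88559 = 19 * 59 * 79; number of divisors = (1+1) * (1+1) * (1+1) = 8; answer 8
Stage 3: Y2 = 8; w = -10; -5*(-10)^2 - 2*(-10)^1 + 8 = (-500) + (20) + (8) = -472; answer -472

-472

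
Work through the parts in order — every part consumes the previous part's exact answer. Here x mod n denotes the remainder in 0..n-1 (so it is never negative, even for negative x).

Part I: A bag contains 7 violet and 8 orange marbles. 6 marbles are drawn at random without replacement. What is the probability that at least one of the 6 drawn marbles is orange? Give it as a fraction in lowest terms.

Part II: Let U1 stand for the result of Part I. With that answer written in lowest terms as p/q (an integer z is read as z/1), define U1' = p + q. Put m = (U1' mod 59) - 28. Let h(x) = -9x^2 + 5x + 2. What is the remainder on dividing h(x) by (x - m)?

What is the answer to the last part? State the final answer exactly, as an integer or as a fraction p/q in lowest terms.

Part I: total draws C(15,6) = 5005; complement C(7,6) = 7; favorable 5005 - 7 = 4998; P = 714/715; answer 714/715
Part II: U1 = 714/715; threaded value p + q = 1429; m = -15; remainder = value at the root: -9*(-15)^2 + 5*(-15)^1 + 2 = (-2025) + (-75) + (2) = -2098; answer -2098

-2098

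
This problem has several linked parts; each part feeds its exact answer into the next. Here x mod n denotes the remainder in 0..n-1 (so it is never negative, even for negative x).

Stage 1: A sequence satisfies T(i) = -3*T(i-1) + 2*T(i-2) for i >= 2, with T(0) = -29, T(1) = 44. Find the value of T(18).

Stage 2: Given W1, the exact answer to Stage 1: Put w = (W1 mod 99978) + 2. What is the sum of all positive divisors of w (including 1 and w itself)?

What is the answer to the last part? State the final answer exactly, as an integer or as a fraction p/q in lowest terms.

Stage 1: T(2) = -3*(44) + 2*(-29) = -190; iterating: T(2)=-190, T(3)=658, T(4)=-2354, T(5)=8378, T(6)=-29842, T(7)=106282, T(8)=-378530, T(9)=1348154, T(10)=-4801522, T(11)=17100874, T(12)=-60905666, T(13)=216918746, T(14)=-772567570, T(15)=2751540202, T(16)=-9799755746, T(17)=34902347642, T(18)=-124306554418; answer -124306554418
Stage 2: W1 = -124306554418; w = 92104; 92104 = 2^3 * 29 * 397; sigma = (1 + 2 + 4 + 8) * (1 + 29) * (1 + 397) = 15 * 30 * 398 = 179100; answer 179100

179100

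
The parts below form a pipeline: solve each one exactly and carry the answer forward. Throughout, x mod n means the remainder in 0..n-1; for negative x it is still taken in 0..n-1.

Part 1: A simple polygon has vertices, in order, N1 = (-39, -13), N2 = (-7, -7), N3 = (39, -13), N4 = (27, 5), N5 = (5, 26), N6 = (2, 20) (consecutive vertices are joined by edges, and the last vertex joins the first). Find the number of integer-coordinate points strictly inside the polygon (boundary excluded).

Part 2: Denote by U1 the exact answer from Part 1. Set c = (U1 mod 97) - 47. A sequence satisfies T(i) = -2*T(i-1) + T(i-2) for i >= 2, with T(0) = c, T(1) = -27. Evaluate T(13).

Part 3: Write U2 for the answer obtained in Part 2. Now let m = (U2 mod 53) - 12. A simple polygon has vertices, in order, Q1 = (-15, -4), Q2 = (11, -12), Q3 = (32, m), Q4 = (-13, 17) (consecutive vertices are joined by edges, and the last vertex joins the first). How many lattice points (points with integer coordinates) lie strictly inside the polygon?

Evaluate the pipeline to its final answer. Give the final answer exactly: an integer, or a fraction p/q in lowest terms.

Part 1: cross terms: (-39*-7 - -7*-13)=182, (-7*-13 - 39*-7)=364, (39*5 - 27*-13)=546, (27*26 - 5*5)=677, (5*20 - 2*26)=48, (2*-13 - -39*20)=754; twice the area = |2571| = 2571; area = 2571/2; boundary points = 2 + 2 + 6 + 1 + 3 + 1 = 15; strictly interior points = area - boundary/2 + 1 = 1279; answer 1279
Part 2: U1 = 1279; c = -29; T(2) = -2*(-27) + 1*(-29) = 25; iterating: T(2)=25, T(3)=-77, T(4)=179, T(5)=-435, T(6)=1049, T(7)=-2533, T(8)=6115, T(9)=-14763, T(10)=35641, T(11)=-86045, T(12)=207731, T(13)=-501507; answer -501507
Part 3: U2 = -501507; m = 20; cross terms: (-15*-12 - 11*-4)=224, (11*20 - 32*-12)=604, (32*17 - -13*20)=804, (-13*-4 - -15*17)=307; twice the area = |1939| = 1939; area = 1939/2; boundary points = 2 + 1 + 3 + 1 = 7; strictly interior points = area - boundary/2 + 1 = 967; answer 967

967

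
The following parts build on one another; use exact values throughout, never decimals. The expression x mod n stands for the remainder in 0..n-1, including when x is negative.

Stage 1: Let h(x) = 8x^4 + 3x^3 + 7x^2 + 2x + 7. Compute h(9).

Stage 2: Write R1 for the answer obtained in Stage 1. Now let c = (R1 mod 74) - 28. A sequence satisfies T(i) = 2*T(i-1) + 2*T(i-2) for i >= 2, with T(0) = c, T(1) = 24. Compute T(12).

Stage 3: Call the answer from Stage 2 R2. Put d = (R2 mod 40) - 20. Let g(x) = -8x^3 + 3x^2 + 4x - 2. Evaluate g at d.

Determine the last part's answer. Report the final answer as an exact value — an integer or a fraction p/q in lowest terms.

65118

Stage 1: 8*(9)^4 + 3*(9)^3 + 7*(9)^2 + 2*(9)^1 + 7 = (52488) + (2187) + (567) + (18) + (7) = 55267; answer 55267
Stage 2: R1 = 55267; c = 35; T(2) = 2*(24) + 2*(35) = 118; iterating: T(2)=118, T(3)=284, T(4)=804, T(5)=2176, T(6)=5960, T(7)=16272, T(8)=44464, T(9)=121472, T(10)=331872, T(11)=906688, T(12)=2477120; answer 2477120
Stage 3: R2 = 2477120; d = -20; -8*(-20)^3 + 3*(-20)^2 + 4*(-20)^1 - 2 = (64000) + (1200) + (-80) + (-2) = 65118; answer 65118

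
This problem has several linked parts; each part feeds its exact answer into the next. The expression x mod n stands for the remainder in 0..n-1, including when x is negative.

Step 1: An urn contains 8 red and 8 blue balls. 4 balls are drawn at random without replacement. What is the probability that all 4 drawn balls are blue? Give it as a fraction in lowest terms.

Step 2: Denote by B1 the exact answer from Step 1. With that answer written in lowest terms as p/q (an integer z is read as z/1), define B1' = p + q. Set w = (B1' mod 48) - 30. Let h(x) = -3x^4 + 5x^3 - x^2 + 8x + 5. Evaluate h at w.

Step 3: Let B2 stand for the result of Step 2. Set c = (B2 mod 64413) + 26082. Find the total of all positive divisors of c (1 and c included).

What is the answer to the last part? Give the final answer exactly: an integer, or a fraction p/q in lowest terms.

Step 1: total draws C(16,4) = 1820; favorable C(8,4) = 70; P = 1/26; answer 1/26
Step 2: B1 = 1/26; threaded value p + q = 27; w = -3; -3*(-3)^4 + 5*(-3)^3 - 1*(-3)^2 + 8*(-3)^1 + 5 = (-243) + (-135) + (-9) + (-24) + (5) = -406; answer -406
Step 3: B2 = -406; c = 90089; 90089 is prime, so its only divisors are 1 and 90089; sigma = 1 + 90089 = 90090; answer 90090

90090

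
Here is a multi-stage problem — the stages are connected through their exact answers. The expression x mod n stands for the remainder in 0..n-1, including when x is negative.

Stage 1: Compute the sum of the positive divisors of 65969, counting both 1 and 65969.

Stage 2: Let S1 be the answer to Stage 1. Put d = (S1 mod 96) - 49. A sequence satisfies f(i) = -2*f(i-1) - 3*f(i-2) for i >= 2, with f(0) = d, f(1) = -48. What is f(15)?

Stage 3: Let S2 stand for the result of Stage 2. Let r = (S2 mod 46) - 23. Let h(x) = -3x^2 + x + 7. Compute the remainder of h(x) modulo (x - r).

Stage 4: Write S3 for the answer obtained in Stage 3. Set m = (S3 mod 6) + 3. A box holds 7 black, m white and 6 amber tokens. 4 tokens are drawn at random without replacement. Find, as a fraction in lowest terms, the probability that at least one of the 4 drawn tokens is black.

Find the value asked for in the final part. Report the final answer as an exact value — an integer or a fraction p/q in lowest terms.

31/34

Stage 1: 65969 = 41 * 1609; sigma = (1 + 41) * (1 + 1609) = 42 * 1610 = 67620; answer 67620
Stage 2: S1 = 67620; d = -13; f(2) = -2*(-48) - 3*(-13) = 135; iterating: f(2)=135, f(3)=-126, f(4)=-153, f(5)=684, f(6)=-909, f(7)=-234, f(8)=3195, f(9)=-5688, f(10)=1791, f(11)=13482, f(12)=-32337, f(13)=24228, f(14)=48555, f(15)=-169794; answer -169794
Stage 3: S2 = -169794; r = 15; remainder = value at the root: -3*(15)^2 + 1*(15)^1 + 7 = (-675) + (15) + (7) = -653; answer -653
Stage 4: S3 = -653; m = 4; total draws C(17,4) = 2380; complement C(10,4) = 210; favorable 2380 - 210 = 2170; P = 31/34; answer 31/34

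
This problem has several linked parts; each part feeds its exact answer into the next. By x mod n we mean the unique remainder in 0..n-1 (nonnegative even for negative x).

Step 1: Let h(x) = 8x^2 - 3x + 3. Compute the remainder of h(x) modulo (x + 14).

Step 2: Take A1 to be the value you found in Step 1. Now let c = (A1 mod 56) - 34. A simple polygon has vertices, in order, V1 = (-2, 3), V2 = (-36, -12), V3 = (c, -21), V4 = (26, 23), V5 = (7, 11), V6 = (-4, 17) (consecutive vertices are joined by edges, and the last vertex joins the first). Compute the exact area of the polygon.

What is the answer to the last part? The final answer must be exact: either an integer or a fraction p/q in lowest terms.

2129/2

Step 1: remainder = value at the root: 8*(-14)^2 - 3*(-14)^1 + 3 = (1568) + (42) + (3) = 1613; answer 1613
Step 2: A1 = 1613; c = 11; cross terms: (-2*-12 - -36*3)=132, (-36*-21 - 11*-12)=888, (11*23 - 26*-21)=799, (26*11 - 7*23)=125, (7*17 - -4*11)=163, (-4*3 - -2*17)=22; twice the area = |2129| = 2129; area = 2129/2; answer 2129/2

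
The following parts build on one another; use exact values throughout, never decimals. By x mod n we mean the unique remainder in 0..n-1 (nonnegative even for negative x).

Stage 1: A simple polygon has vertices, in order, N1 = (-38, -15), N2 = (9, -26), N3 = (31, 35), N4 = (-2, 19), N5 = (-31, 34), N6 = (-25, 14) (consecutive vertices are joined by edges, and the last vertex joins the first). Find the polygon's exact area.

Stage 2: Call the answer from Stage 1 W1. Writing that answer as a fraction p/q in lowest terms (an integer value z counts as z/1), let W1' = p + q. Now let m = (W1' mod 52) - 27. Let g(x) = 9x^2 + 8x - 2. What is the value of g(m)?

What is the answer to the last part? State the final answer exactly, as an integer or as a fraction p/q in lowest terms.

Stage 1: cross terms: (-38*-26 - 9*-15)=1123, (9*35 - 31*-26)=1121, (31*19 - -2*35)=659, (-2*34 - -31*19)=521, (-31*14 - -25*34)=416, (-25*-15 - -38*14)=907; twice the area = |4747| = 4747; area = 4747/2; answer 4747/2
Stage 2: W1 = 4747/2; threaded value p + q = 4749; m = -10; 9*(-10)^2 + 8*(-10)^1 - 2 = (900) + (-80) + (-2) = 818; answer 818

818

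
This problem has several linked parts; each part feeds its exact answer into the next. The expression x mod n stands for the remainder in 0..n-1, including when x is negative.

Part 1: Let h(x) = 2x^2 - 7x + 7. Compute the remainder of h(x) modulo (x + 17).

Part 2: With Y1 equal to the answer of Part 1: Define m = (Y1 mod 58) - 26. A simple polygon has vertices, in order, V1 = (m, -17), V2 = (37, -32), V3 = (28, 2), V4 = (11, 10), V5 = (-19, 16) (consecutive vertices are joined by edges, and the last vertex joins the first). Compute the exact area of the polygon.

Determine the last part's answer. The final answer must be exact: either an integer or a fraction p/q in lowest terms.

1705

Part 1: remainder = value at the root: 2*(-17)^2 - 7*(-17)^1 + 7 = (578) + (119) + (7) = 704; answer 704
Part 2: Y1 = 704; m = -18; cross terms: (-18*-32 - 37*-17)=1205, (37*2 - 28*-32)=970, (28*10 - 11*2)=258, (11*16 - -19*10)=366, (-19*-17 - -18*16)=611; twice the area = |3410| = 3410; area = 1705; answer 1705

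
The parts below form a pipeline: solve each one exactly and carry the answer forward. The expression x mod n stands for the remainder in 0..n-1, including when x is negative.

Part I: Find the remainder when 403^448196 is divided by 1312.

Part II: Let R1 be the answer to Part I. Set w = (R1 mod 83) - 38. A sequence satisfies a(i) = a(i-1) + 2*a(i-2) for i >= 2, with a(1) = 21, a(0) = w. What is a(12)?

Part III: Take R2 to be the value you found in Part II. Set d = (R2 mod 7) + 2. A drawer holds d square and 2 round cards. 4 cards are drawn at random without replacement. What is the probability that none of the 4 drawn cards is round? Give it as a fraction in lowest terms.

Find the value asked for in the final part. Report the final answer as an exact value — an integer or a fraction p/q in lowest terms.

Part I: squarings mod 1312: 403^1=403, 403^2=1033, 403^4=433, 403^8=1185, 403^16=385, 403^32=1281, 403^64=961, 403^128=1185, 403^256=385, 403^512=1281, 403^1024=961, 403^2048=1185, 403^4096=385, 403^8192=1281, 403^16384=961, 403^32768=1185, 403^65536=385, 403^131072=1281, 403^262144=961; 403^448196 = 403^4 * 403^64 * 403^128 * 403^512 * 403^1024 * 403^4096 * 403^16384 * 403^32768 * 403^131072 * 403^262144 = 1009 (mod 1312); answer 1009
Part II: R1 = 1009; w = -25; a(2) = 1*(21) + 2*(-25) = -29; iterating: a(2)=-29, a(3)=13, a(4)=-45, a(5)=-19, a(6)=-109, a(7)=-147, a(8)=-365, a(9)=-659, a(10)=-1389, a(11)=-2707, a(12)=-5485; answer -5485
Part III: R2 = -5485; d = 5; total draws C(7,4) = 35; favorable C(5,4) = 5; P = 1/7; answer 1/7

1/7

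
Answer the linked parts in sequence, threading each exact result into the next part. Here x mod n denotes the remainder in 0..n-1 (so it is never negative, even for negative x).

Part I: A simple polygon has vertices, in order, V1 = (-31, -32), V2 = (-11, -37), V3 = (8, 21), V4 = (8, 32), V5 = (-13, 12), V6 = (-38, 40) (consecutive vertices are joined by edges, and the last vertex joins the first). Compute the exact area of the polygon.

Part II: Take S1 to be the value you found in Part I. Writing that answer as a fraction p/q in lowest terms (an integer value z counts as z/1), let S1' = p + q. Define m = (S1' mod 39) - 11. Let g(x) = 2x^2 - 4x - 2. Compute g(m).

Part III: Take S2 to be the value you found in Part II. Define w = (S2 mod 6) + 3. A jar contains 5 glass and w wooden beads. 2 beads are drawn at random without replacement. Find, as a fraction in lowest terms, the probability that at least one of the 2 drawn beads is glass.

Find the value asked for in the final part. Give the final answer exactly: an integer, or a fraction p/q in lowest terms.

15/22

Part I: cross terms: (-31*-37 - -11*-32)=795, (-11*21 - 8*-37)=65, (8*32 - 8*21)=88, (8*12 - -13*32)=512, (-13*40 - -38*12)=-64, (-38*-32 - -31*40)=2456; twice the area = |3852| = 3852; area = 1926; answer 1926
Part II: S1 = 1926; threaded value p + q = 1927; m = 5; 2*(5)^2 - 4*(5)^1 - 2 = (50) + (-20) + (-2) = 28; answer 28
Part III: S2 = 28; w = 7; total draws C(12,2) = 66; complement C(7,2) = 21; favorable 66 - 21 = 45; P = 15/22; answer 15/22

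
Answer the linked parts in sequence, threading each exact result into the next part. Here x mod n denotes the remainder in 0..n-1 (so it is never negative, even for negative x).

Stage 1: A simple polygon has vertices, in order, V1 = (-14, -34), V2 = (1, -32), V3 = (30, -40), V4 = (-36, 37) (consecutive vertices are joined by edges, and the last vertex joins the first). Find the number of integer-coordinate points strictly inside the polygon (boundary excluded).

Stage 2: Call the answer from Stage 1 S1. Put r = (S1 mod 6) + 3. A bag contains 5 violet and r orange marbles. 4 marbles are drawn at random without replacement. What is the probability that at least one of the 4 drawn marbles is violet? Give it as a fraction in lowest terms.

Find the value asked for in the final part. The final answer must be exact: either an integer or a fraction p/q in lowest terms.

21/22

Stage 1: cross terms: (-14*-32 - 1*-34)=482, (1*-40 - 30*-32)=920, (30*37 - -36*-40)=-330, (-36*-34 - -14*37)=1742; twice the area = |2814| = 2814; area = 1407; boundary points = 1 + 1 + 11 + 1 = 14; strictly interior points = area - boundary/2 + 1 = 1401; answer 1401
Stage 2: S1 = 1401; r = 6; total draws C(11,4) = 330; complement C(6,4) = 15; favorable 330 - 15 = 315; P = 21/22; answer 21/22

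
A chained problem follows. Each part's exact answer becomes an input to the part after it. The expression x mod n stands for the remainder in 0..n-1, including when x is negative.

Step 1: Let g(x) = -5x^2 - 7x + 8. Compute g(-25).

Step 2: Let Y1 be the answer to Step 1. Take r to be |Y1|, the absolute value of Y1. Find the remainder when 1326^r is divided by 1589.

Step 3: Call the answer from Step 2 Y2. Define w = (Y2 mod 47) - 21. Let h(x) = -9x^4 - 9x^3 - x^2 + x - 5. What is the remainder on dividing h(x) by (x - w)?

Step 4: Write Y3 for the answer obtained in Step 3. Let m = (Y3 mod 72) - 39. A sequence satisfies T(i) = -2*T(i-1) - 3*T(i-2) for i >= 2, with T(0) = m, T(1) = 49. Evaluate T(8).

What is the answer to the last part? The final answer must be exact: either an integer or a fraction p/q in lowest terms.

-1730

Step 1: -5*(-25)^2 - 7*(-25)^1 + 8 = (-3125) + (175) + (8) = -2942; answer -2942
Step 2: Y1 = -2942; r = 2942; squarings mod 1589: 1326^1=1326, 1326^2=842, 1326^4=270, 1326^8=1395, 1326^16=1089, 1326^32=527, 1326^64=1243, 1326^128=541, 1326^256=305, 1326^512=863, 1326^1024=1117, 1326^2048=324; 1326^2942 = 1326^2 * 1326^4 * 1326^8 * 1326^16 * 1326^32 * 1326^64 * 1326^256 * 1326^512 * 1326^2048 = 1178 (mod 1589); answer 1178
Step 3: Y2 = 1178; w = -18; remainder = value at the root: -9*(-18)^4 - 9*(-18)^3 - 1*(-18)^2 + 1*(-18)^1 - 5 = (-944784) + (52488) + (-324) + (-18) + (-5) = -892643; answer -892643
Step 4: Y3 = -892643; m = -26; T(2) = -2*(49) - 3*(-26) = -20; iterating: T(2)=-20, T(3)=-107, T(4)=274, T(5)=-227, T(6)=-368, T(7)=1417, T(8)=-1730; answer -1730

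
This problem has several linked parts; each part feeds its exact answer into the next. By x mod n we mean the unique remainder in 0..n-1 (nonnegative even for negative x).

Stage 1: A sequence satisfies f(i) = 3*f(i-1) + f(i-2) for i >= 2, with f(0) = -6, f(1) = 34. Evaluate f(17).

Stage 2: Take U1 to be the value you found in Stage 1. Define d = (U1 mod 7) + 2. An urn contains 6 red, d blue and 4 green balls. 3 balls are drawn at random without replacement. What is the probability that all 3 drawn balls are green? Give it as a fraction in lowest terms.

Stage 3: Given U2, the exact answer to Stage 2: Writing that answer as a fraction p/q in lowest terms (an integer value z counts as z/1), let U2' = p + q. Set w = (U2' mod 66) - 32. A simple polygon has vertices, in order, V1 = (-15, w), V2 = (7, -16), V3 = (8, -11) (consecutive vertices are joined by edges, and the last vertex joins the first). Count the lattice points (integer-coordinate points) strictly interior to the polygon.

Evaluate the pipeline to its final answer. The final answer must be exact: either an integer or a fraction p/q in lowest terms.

50

Stage 1: f(2) = 3*(34) + 1*(-6) = 96; iterating: f(2)=96, f(3)=322, f(4)=1062, f(5)=3508, f(6)=11586, f(7)=38266, f(8)=126384, f(9)=417418, f(10)=1378638, f(11)=4553332, f(12)=15038634, f(13)=49669234, f(14)=164046336, f(15)=541808242, f(16)=1789471062, f(17)=5910221428; answer 5910221428
Stage 2: U1 = 5910221428; d = 8; total draws C(18,3) = 816; favorable C(4,3) = 4; P = 1/204; answer 1/204
Stage 3: U2 = 1/204; threaded value p + q = 205; w = -25; cross terms: (-15*-16 - 7*-25)=415, (7*-11 - 8*-16)=51, (8*-25 - -15*-11)=-365; twice the area = |101| = 101; area = 101/2; boundary points = 1 + 1 + 1 = 3; strictly interior points = area - boundary/2 + 1 = 50; answer 50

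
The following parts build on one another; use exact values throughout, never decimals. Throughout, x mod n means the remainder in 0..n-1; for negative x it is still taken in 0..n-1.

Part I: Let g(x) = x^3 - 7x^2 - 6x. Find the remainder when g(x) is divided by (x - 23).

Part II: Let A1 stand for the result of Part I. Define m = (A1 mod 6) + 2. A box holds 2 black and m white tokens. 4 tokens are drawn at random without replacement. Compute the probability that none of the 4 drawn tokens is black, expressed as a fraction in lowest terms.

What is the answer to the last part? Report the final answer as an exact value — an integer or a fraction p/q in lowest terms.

3/14

Part I: remainder = value at the root: 1*(23)^3 - 7*(23)^2 - 6*(23)^1 = (12167) + (-3703) + (-138) = 8326; answer 8326
Part II: A1 = 8326; m = 6; total draws C(8,4) = 70; favorable C(6,4) = 15; P = 3/14; answer 3/14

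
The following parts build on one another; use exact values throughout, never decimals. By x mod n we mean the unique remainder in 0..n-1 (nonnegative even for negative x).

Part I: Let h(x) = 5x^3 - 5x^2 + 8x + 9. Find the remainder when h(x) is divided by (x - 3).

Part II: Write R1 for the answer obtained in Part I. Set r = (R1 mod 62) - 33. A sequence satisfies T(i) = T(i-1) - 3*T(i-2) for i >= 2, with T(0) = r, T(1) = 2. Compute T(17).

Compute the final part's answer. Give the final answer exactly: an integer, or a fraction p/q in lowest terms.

Part I: remainder = value at the root: 5*(3)^3 - 5*(3)^2 + 8*(3)^1 + 9 = (135) + (-45) + (24) + (9) = 123; answer 123
Part II: R1 = 123; r = 28; T(2) = 1*(2) - 3*(28) = -82; iterating: T(2)=-82, T(3)=-88, T(4)=158, T(5)=422, T(6)=-52, T(7)=-1318, T(8)=-1162, T(9)=2792, T(10)=6278, T(11)=-2098, T(12)=-20932, T(13)=-14638, T(14)=48158, T(15)=92072, T(16)=-52402, T(17)=-328618; answer -328618

-328618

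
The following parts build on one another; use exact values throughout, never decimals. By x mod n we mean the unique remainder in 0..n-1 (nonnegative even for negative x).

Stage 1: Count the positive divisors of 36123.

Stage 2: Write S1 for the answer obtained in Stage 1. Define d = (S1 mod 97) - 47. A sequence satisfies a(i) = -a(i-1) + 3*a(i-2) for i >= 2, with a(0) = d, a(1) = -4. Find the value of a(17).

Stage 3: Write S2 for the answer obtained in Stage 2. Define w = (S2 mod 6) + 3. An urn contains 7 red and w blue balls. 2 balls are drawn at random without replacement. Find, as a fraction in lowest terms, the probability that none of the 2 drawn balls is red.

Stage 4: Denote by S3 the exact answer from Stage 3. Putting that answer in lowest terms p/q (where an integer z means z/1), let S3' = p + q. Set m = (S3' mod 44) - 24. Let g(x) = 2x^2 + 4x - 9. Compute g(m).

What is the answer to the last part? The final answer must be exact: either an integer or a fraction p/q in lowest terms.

21

Stage 1: 36123 = 3 * 12041; number of divisors = (1+1) * (1+1) = 4; answer 4
Stage 2: S1 = 4; d = -43; a(2) = -1*(-4) + 3*(-43) = -125; iterating: a(2)=-125, a(3)=113, a(4)=-488, a(5)=827, a(6)=-2291, a(7)=4772, a(8)=-11645, a(9)=25961, a(10)=-60896, a(11)=138779, a(12)=-321467, a(13)=737804, a(14)=-1702205, a(15)=3915617, a(16)=-9022232, a(17)=20769083; answer 20769083
Stage 3: S2 = 20769083; w = 8; total draws C(15,2) = 105; favorable C(8,2) = 28; P = 4/15; answer 4/15
Stage 4: S3 = 4/15; threaded value p + q = 19; m = -5; 2*(-5)^2 + 4*(-5)^1 - 9 = (50) + (-20) + (-9) = 21; answer 21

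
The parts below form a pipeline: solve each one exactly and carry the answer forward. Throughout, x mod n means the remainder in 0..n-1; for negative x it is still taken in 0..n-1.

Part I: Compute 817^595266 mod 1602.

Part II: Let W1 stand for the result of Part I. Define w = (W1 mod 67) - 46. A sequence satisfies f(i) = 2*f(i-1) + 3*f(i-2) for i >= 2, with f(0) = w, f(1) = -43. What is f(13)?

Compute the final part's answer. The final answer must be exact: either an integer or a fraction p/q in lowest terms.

Part I: squarings mod 1602: 817^1=817, 817^2=1057, 817^4=655, 817^8=1291, 817^16=601, 817^32=751, 817^64=97, 817^128=1399, 817^256=1159, 817^512=805, 817^1024=817, 817^2048=1057, 817^4096=655, 817^8192=1291, 817^16384=601, 817^32768=751, 817^65536=97, 817^131072=1399, 817^262144=1159, 817^524288=805; 817^595266 = 817^2 * 817^64 * 817^256 * 817^1024 * 817^4096 * 817^65536 * 817^524288 = 1351 (mod 1602); answer 1351
Part II: W1 = 1351; w = -35; f(2) = 2*(-43) + 3*(-35) = -191; iterating: f(2)=-191, f(3)=-511, f(4)=-1595, f(5)=-4723, f(6)=-14231, f(7)=-42631, f(8)=-127955, f(9)=-383803, f(10)=-1151471, f(11)=-3454351, f(12)=-10363115, f(13)=-31089283; answer -31089283

-31089283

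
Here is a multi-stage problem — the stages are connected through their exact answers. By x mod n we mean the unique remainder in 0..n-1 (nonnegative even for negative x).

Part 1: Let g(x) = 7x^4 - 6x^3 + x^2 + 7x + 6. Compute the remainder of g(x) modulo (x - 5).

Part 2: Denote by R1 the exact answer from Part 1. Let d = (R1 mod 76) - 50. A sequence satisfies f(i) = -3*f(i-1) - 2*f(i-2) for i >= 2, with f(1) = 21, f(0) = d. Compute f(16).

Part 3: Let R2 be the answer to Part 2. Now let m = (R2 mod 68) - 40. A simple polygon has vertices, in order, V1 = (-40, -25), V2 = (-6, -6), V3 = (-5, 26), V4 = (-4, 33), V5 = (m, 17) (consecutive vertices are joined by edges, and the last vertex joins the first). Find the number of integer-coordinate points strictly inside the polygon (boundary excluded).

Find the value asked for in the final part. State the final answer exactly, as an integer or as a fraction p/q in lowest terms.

602

Part 1: remainder = value at the root: 7*(5)^4 - 6*(5)^3 + 1*(5)^2 + 7*(5)^1 + 6 = (4375) + (-750) + (25) + (35) + (6) = 3691; answer 3691
Part 2: R1 = 3691; d = -7; f(2) = -3*(21) - 2*(-7) = -49; iterating: f(2)=-49, f(3)=105, f(4)=-217, f(5)=441, f(6)=-889, f(7)=1785, f(8)=-3577, f(9)=7161, f(10)=-14329, f(11)=28665, f(12)=-57337, f(13)=114681, f(14)=-229369, f(15)=458745, f(16)=-917497; answer -917497
Part 3: R2 = -917497; m = -13; cross terms: (-40*-6 - -6*-25)=90, (-6*26 - -5*-6)=-186, (-5*33 - -4*26)=-61, (-4*17 - -13*33)=361, (-13*-25 - -40*17)=1005; twice the area = |1209| = 1209; area = 1209/2; boundary points = 1 + 1 + 1 + 1 + 3 = 7; strictly interior points = area - boundary/2 + 1 = 602; answer 602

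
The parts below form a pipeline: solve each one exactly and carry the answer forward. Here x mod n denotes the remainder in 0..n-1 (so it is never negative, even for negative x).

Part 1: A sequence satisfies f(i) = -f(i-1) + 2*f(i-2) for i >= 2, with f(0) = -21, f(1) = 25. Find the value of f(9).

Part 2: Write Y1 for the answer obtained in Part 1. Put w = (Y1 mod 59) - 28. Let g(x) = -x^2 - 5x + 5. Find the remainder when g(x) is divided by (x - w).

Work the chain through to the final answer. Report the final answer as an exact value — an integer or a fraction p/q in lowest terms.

Part 1: f(2) = -1*(25) + 2*(-21) = -67; iterating: f(2)=-67, f(3)=117, f(4)=-251, f(5)=485, f(6)=-987, f(7)=1957, f(8)=-3931, f(9)=7845; answer 7845
Part 2: Y1 = 7845; w = 29; remainder = value at the root: -1*(29)^2 - 5*(29)^1 + 5 = (-841) + (-145) + (5) = -981; answer -981

-981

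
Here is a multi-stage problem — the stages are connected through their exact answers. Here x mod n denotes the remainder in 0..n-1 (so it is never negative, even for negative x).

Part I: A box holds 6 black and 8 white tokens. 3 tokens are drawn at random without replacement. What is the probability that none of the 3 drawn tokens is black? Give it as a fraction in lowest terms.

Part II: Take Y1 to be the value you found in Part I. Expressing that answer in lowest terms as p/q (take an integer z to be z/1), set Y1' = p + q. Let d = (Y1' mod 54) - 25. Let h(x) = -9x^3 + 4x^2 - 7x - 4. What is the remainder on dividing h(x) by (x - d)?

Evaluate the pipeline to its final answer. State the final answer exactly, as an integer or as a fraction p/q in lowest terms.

Part I: total draws C(14,3) = 364; favorable C(8,3) = 56; P = 2/13; answer 2/13
Part II: Y1 = 2/13; threaded value p + q = 15; d = -10; remainder = value at the root: -9*(-10)^3 + 4*(-10)^2 - 7*(-10)^1 - 4 = (9000) + (400) + (70) + (-4) = 9466; answer 9466

9466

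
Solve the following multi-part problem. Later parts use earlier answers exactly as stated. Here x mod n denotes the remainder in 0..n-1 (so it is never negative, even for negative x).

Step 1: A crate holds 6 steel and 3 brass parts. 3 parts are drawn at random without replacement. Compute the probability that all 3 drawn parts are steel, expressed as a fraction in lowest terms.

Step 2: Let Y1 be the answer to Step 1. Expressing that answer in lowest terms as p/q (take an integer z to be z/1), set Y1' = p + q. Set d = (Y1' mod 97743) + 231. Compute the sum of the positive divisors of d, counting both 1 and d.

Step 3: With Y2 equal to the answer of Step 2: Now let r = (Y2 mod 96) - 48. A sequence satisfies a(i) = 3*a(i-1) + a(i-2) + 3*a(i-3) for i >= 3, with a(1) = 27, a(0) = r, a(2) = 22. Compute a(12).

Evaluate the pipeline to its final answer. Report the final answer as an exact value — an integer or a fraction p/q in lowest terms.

Step 1: total draws C(9,3) = 84; favorable C(6,3) = 20; P = 5/21; answer 5/21
Step 2: Y1 = 5/21; threaded value p + q = 26; d = 257; 257 is prime, so its only divisors are 1 and 257; sigma = 1 + 257 = 258; answer 258
Step 3: Y2 = 258; r = 18; a(3) = 3*(22) + 1*(27) + 3*(18) = 147; iterating: a(3)=147, a(4)=544, a(5)=1845, a(6)=6520, a(7)=23037, a(8)=81166, a(9)=286095, a(10)=1008562, a(11)=3555279, a(12)=12532684; answer 12532684

12532684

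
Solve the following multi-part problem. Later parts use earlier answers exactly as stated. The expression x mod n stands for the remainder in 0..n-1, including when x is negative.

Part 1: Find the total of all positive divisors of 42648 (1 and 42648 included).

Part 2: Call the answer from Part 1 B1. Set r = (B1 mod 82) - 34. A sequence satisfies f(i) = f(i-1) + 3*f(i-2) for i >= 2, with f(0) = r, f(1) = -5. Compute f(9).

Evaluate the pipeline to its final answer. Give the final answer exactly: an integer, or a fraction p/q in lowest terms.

27406

Part 1: 42648 = 2^3 * 3 * 1777; sigma = (1 + 2 + 4 + 8) * (1 + 3) * (1 + 1777) = 15 * 4 * 1778 = 106680; answer 106680
Part 2: B1 = 106680; r = 46; f(2) = 1*(-5) + 3*(46) = 133; iterating: f(2)=133, f(3)=118, f(4)=517, f(5)=871, f(6)=2422, f(7)=5035, f(8)=12301, f(9)=27406; answer 27406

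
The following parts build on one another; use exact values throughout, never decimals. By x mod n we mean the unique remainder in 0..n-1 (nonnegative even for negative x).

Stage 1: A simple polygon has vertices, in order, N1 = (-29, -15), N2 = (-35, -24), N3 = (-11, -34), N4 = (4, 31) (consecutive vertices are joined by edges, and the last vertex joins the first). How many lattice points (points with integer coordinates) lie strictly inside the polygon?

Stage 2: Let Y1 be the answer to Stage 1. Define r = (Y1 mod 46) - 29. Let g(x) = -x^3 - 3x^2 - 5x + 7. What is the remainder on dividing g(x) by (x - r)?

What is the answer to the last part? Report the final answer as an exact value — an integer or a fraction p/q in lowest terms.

Stage 1: cross terms: (-29*-24 - -35*-15)=171, (-35*-34 - -11*-24)=926, (-11*31 - 4*-34)=-205, (4*-15 - -29*31)=839; twice the area = |1731| = 1731; area = 1731/2; boundary points = 3 + 2 + 5 + 1 = 11; strictly interior points = area - boundary/2 + 1 = 861; answer 861
Stage 2: Y1 = 861; r = 4; remainder = value at the root: -1*(4)^3 - 3*(4)^2 - 5*(4)^1 + 7 = (-64) + (-48) + (-20) + (7) = -125; answer -125

-125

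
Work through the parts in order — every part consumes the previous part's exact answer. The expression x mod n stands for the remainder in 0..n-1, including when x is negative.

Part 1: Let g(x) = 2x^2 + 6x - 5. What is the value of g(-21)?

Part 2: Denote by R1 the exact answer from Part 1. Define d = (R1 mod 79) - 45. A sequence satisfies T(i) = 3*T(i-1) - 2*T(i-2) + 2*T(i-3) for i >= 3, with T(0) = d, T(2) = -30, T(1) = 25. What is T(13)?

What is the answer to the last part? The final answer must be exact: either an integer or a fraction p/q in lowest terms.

Part 1: 2*(-21)^2 + 6*(-21)^1 - 5 = (882) + (-126) + (-5) = 751; answer 751
Part 2: R1 = 751; d = -5; T(3) = 3*(-30) - 2*(25) + 2*(-5) = -150; iterating: T(3)=-150, T(4)=-340, T(5)=-780, T(6)=-1960, T(7)=-5000, T(8)=-12640, T(9)=-31840, T(10)=-80240, T(11)=-202320, T(12)=-510160, T(13)=-1286320; answer -1286320

-1286320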